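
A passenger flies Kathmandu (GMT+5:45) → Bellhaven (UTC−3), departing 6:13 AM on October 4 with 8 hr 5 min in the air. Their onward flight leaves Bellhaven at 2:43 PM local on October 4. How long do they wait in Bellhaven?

9 hours 10 minutes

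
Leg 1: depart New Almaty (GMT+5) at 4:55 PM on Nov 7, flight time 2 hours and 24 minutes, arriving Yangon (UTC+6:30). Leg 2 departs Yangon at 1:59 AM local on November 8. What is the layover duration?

Convert departure to UTC: 4:55 PM − 5:00 = 11:55 AM UTC on Nov 7.
Add 2 hours and 24 minutes flight time → 2:19 PM UTC.
Yangon is UTC+6:30, so local arrival = 2:19 PM + 6:30 = 8:49 PM on Nov 7.
Layover = 1:59 AM − 8:49 PM (+1 day) = 5 hours 10 minutes.

5 hours 10 minutes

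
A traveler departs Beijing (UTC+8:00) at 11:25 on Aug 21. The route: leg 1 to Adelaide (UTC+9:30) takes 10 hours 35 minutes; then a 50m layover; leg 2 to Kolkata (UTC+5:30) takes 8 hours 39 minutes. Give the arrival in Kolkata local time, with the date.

Convert departure to UTC: 11:25 − 8:00 = 03:25 UTC on Aug 21.
Add 10 hours 35 minutes leg 1 → 14:00 UTC.
Add 50 minutes layover in Adelaide → 14:50 UTC.
Add 8 hours 39 minutes leg 2 → 23:29 UTC.
Kolkata is UTC+5:30, so local arrival = 23:29 + 5:30 = 04:59 on Aug 22.

04:59 on August 22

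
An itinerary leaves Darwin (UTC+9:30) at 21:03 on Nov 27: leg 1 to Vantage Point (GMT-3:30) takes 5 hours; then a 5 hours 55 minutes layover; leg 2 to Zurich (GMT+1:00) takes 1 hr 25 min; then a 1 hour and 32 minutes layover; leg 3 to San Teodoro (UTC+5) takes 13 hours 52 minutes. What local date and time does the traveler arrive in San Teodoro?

20:17 on November 28

Convert departure to UTC: 21:03 − 9:30 = 11:33 UTC on Nov 27.
Add 5 hours leg 1 → 16:33 UTC.
Add 5 hours and 55 minutes layover in Vantage Point → 22:28 UTC.
Add 1 hour 25 minutes leg 2 → 23:53 UTC.
Add 1 hour and 32 minutes layover in Zurich → 01:25 UTC (Nov 28).
Add 13 hours 52 minutes leg 3 → 15:17 UTC.
San Teodoro is UTC+5:00, so local arrival = 15:17 + 5:00 = 20:17 on Nov 28.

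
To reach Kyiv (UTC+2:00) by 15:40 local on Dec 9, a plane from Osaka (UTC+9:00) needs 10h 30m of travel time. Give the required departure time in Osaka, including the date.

Target arrival in UTC: 15:40 − 2:00 = 13:40 on Dec 9.
Subtract 10 hours and 30 minutes → departure 03:10 UTC on Dec 9.
Osaka is UTC+9:00: 03:10 + 9:00 = 12:10 on Dec 9.

12:10 on December 9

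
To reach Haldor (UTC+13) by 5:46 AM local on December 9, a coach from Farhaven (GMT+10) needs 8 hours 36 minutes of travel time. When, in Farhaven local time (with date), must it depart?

Target arrival in UTC: 5:46 AM − 13:00 = 4:46 PM on Dec 8.
Subtract 8 hours 36 minutes → departure 8:10 AM UTC on Dec 8.
Farhaven is UTC+10:00: 8:10 AM + 10:00 = 6:10 PM on Dec 8.

6:10 PM on December 8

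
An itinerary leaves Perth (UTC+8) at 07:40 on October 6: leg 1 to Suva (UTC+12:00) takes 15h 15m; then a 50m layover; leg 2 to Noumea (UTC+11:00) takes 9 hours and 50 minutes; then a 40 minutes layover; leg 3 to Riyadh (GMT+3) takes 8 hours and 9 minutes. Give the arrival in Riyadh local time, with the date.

Convert departure to UTC: 07:40 − 8:00 = 23:40 UTC on Oct 5.
Add 15 hours and 15 minutes leg 1 → 14:55 UTC (Oct 6).
Add 50 minutes layover in Suva → 15:45 UTC.
Add 9 hours 50 minutes leg 2 → 01:35 UTC (Oct 7).
Add 40 minutes layover in Noumea → 02:15 UTC.
Add 8 hours 9 minutes leg 3 → 10:24 UTC.
Riyadh is UTC+3:00, so local arrival = 10:24 + 3:00 = 13:24 on Oct 7.

13:24 on October 7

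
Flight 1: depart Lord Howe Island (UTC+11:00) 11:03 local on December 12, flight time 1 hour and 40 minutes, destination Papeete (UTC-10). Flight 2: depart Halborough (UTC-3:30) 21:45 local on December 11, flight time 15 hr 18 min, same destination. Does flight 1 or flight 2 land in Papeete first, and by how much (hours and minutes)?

the first, by 14 hours 50 minutes

Flight 1 in UTC: 11:03 − 11:00 = 00:03 on Dec 12.
+1 hour and 40 minutes → arrive 01:43 UTC on Dec 12.
Flight 2 in UTC: 21:45 + 3:30 = 01:15 on Dec 12.
+15 hours and 18 minutes → arrive 16:33 UTC on Dec 12.
Flight 1 lands earlier by 14 hours 50 minutes.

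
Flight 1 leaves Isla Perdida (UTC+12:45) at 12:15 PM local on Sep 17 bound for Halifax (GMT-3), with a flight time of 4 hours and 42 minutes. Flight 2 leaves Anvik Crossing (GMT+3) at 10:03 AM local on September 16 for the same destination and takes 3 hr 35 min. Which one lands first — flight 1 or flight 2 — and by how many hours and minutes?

Flight 1 in UTC: 12:15 PM − 12:45 = 11:30 PM on Sep 16.
+4 hours 42 minutes → arrive 4:12 AM UTC on Sep 17.
Flight 2 in UTC: 10:03 AM − 3:00 = 7:03 AM on Sep 16.
+3 hours and 35 minutes → arrive 10:38 AM UTC on Sep 16.
Flight 2 lands earlier by 17 hours 34 minutes.

the second, by 17 hours 34 minutes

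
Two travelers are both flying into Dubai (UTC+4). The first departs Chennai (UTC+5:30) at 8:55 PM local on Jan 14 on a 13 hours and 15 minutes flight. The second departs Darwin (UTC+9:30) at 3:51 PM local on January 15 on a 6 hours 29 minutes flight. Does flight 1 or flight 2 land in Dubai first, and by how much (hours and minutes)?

the first, by 8 hours 10 minutes

Flight 1 in UTC: 8:55 PM − 5:30 = 3:25 PM on Jan 14.
+13 hours and 15 minutes → arrive 4:40 AM UTC on Jan 15.
Flight 2 in UTC: 3:51 PM − 9:30 = 6:21 AM on Jan 15.
+6 hours 29 minutes → arrive 12:50 PM UTC on Jan 15.
Flight 1 lands earlier by 8 hours 10 minutes.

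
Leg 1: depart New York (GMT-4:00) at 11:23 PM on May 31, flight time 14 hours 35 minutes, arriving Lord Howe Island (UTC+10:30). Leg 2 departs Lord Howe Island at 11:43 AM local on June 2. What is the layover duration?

Convert departure to UTC: 11:23 PM + 4:00 = 3:23 AM UTC on Jun 1.
Add 14 hours 35 minutes flight time → 5:58 PM UTC.
Lord Howe Island is UTC+10:30, so local arrival = 5:58 PM + 10:30 = 4:28 AM on Jun 2.
Layover = 11:43 AM − 4:28 AM = 7 hours 15 minutes.

7 hours 15 minutes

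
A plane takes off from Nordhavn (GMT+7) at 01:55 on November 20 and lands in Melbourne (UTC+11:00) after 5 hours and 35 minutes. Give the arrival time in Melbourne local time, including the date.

Convert departure to UTC: 01:55 − 7:00 = 18:55 UTC on Nov 19.
Add 5 hours and 35 minutes travel time → 00:30 UTC (Nov 20).
Melbourne is UTC+11:00, so local arrival = 00:30 + 11:00 = 11:30 on Nov 20.

11:30 on Nov 20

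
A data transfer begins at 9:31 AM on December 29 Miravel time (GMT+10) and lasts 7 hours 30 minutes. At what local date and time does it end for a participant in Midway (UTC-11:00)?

Midway is 21:00 behind Miravel.
After 7 hours and 30 minutes it is 5:01 PM in Miravel.
Shift by the zone difference: 5:01 PM − 21:00 = 8:01 PM on Dec 28 in Midway.

8:01 PM on December 28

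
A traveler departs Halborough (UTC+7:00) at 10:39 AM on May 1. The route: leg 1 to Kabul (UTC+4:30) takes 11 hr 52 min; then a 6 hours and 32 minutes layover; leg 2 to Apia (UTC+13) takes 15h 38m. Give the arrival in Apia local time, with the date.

Convert departure to UTC: 10:39 AM − 7:00 = 3:39 AM UTC on May 1.
Add 11 hours 52 minutes leg 1 → 3:31 PM UTC.
Add 6 hours 32 minutes layover in Kabul → 10:03 PM UTC.
Add 15 hours and 38 minutes leg 2 → 1:41 PM UTC (May 2).
Apia is UTC+13:00, so local arrival = 1:41 PM + 13:00 = 2:41 AM on May 3.

2:41 AM on May 3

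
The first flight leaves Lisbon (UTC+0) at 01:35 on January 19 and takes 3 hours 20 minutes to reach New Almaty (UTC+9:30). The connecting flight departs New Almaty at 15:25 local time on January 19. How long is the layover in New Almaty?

Lisbon is at UTC+0, so departure is already 01:35 UTC on Jan 19.
Add 3 hours 20 minutes flight time → 04:55 UTC.
New Almaty is UTC+9:30, so local arrival = 04:55 + 9:30 = 14:25 on Jan 19.
Layover = 15:25 − 14:25 = 1 hour.

1 hour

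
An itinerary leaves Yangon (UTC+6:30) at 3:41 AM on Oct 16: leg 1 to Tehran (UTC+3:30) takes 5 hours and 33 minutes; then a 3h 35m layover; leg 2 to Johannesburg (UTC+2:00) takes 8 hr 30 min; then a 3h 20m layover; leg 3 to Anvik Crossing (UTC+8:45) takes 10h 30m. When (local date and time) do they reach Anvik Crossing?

1:24 PM on October 17

Convert departure to UTC: 3:41 AM − 6:30 = 9:11 PM UTC on Oct 15.
Add 5 hours 33 minutes leg 1 → 2:44 AM UTC (Oct 16).
Add 3 hours and 35 minutes layover in Tehran → 6:19 AM UTC.
Add 8 hours and 30 minutes leg 2 → 2:49 PM UTC.
Add 3 hours and 20 minutes layover in Johannesburg → 6:09 PM UTC.
Add 10 hours 30 minutes leg 3 → 4:39 AM UTC (Oct 17).
Anvik Crossing is UTC+8:45, so local arrival = 4:39 AM + 8:45 = 1:24 PM on Oct 17.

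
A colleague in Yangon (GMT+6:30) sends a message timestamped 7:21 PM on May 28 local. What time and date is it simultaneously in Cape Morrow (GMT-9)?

In UTC: 7:21 PM − 6:30 = 12:51 PM on May 28.
Cape Morrow is UTC−9:00: 12:51 PM − 9:00 = 3:51 AM on May 28.

3:51 AM on May 28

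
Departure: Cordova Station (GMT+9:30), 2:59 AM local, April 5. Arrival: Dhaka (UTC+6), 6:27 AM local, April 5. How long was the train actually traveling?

Dhaka is 3:30 behind Cordova Station.
Clock-face elapsed time (ignoring zones) is 3 hours 28 minutes.
Actual elapsed = 3 hours 28 minutes + 3:30 = 6 hours 58 minutes.

6 hours 58 minutes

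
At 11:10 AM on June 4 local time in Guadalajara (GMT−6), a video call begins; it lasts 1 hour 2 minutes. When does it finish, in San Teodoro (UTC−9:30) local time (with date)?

8:42 AM on Jun 4

San Teodoro is 3:30 behind Guadalajara.
After 1 hour 2 minutes it is 12:12 PM in Guadalajara.
Shift by the zone difference: 12:12 PM − 3:30 = 8:42 AM on Jun 4 in San Teodoro.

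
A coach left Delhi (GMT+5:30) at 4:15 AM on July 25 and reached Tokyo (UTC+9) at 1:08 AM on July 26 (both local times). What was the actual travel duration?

17 hours 23 minutes

Departure in UTC: 4:15 AM − 5:30 = 10:45 PM on Jul 24.
Arrival in UTC: 1:08 AM − 9:00 = 4:08 PM on Jul 25.
Elapsed = 4:08 PM − 10:45 PM (+1 day) = 17 hours 23 minutes.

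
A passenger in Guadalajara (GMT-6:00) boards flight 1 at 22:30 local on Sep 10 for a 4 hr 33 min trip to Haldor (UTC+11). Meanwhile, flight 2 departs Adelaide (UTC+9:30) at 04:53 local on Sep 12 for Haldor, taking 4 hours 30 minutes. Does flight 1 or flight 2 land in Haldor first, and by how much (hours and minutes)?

Flight 1 in UTC: 22:30 + 6:00 = 04:30 on Sep 11.
+4 hours and 33 minutes → arrive 09:03 UTC on Sep 11.
Flight 2 in UTC: 04:53 − 9:30 = 19:23 on Sep 11.
+4 hours 30 minutes → arrive 23:53 UTC on Sep 11.
Flight 1 lands earlier by 14 hours 50 minutes.

the first, by 14 hours 50 minutes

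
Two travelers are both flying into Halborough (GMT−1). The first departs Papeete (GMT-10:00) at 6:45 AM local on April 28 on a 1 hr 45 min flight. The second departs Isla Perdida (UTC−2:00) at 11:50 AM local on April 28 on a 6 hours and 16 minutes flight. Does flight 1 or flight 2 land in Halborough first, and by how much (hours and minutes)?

Flight 1 in UTC: 6:45 AM + 10:00 = 4:45 PM on Apr 28.
+1 hour and 45 minutes → arrive 6:30 PM UTC on Apr 28.
Flight 2 in UTC: 11:50 AM + 2:00 = 1:50 PM on Apr 28.
+6 hours and 16 minutes → arrive 8:06 PM UTC on Apr 28.
Flight 1 lands earlier by 1 hour 36 minutes.

the first, by 1 hour 36 minutes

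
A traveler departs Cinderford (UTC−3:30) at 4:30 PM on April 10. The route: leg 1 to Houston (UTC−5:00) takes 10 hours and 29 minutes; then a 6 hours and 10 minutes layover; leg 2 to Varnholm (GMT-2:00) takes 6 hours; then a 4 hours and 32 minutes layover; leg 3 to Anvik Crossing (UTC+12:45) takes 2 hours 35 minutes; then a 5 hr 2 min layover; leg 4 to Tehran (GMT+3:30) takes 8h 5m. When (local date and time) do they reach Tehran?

Convert departure to UTC: 4:30 PM + 3:30 = 8:00 PM UTC on Apr 10.
Add 10 hours and 29 minutes leg 1 → 6:29 AM UTC (Apr 11).
Add 6 hours 10 minutes layover in Houston → 12:39 PM UTC.
Add 6 hours leg 2 → 6:39 PM UTC.
Add 4 hours and 32 minutes layover in Varnholm → 11:11 PM UTC.
Add 2 hours 35 minutes leg 3 → 1:46 AM UTC (Apr 12).
Add 5 hours and 2 minutes layover in Anvik Crossing → 6:48 AM UTC.
Add 8 hours 5 minutes leg 4 → 2:53 PM UTC.
Tehran is UTC+3:30, so local arrival = 2:53 PM + 3:30 = 6:23 PM on Apr 12.

6:23 PM on Apr 12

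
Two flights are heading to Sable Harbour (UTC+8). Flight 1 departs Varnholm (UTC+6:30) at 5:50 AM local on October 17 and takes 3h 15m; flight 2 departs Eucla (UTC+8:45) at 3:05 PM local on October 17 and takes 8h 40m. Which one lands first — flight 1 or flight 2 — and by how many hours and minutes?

the first, by 12 hours 25 minutes

Flight 1 in UTC: 5:50 AM − 6:30 = 11:20 PM on Oct 16.
+3 hours and 15 minutes → arrive 2:35 AM UTC on Oct 17.
Flight 2 in UTC: 3:05 PM − 8:45 = 6:20 AM on Oct 17.
+8 hours and 40 minutes → arrive 3:00 PM UTC on Oct 17.
Flight 1 lands earlier by 12 hours 25 minutes.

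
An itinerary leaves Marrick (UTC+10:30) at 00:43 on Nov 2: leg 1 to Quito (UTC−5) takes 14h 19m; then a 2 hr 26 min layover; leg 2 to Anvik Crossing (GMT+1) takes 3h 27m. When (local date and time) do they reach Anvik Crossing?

11:25 on November 2

Convert departure to UTC: 00:43 − 10:30 = 14:13 UTC on Nov 1.
Add 14 hours 19 minutes leg 1 → 04:32 UTC (Nov 2).
Add 2 hours and 26 minutes layover in Quito → 06:58 UTC.
Add 3 hours and 27 minutes leg 2 → 10:25 UTC.
Anvik Crossing is UTC+1:00, so local arrival = 10:25 + 1:00 = 11:25 on Nov 2.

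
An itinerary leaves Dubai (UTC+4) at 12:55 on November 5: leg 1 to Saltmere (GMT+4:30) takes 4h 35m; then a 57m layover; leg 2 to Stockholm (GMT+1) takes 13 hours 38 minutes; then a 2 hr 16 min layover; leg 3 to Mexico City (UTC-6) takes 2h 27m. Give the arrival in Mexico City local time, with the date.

Convert departure to UTC: 12:55 − 4:00 = 08:55 UTC on Nov 5.
Add 4 hours 35 minutes leg 1 → 13:30 UTC.
Add 57 minutes layover in Saltmere → 14:27 UTC.
Add 13 hours 38 minutes leg 2 → 04:05 UTC (Nov 6).
Add 2 hours 16 minutes layover in Stockholm → 06:21 UTC.
Add 2 hours and 27 minutes leg 3 → 08:48 UTC.
Mexico City is UTC−6:00, so local arrival = 08:48 − 6:00 = 02:48 on Nov 6.

02:48 on November 6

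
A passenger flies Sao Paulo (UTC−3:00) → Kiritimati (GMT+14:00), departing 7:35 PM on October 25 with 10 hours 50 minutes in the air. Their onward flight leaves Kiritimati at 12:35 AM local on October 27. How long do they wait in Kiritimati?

1 hour 10 minutes

Convert departure to UTC: 7:35 PM + 3:00 = 10:35 PM UTC on Oct 25.
Add 10 hours and 50 minutes flight time → 9:25 AM UTC (Oct 26).
Kiritimati is UTC+14:00, so local arrival = 9:25 AM + 14:00 = 11:25 PM on Oct 26.
Layover = 12:35 AM − 11:25 PM (+1 day) = 1 hour 10 minutes.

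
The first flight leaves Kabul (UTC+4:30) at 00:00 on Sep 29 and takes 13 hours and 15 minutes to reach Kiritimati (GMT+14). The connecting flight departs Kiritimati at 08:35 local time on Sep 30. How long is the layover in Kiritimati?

Convert departure to UTC: 00:00 − 4:30 = 19:30 UTC on Sep 28.
Add 13 hours and 15 minutes flight time → 08:45 UTC (Sep 29).
Kiritimati is UTC+14:00, so local arrival = 08:45 + 14:00 = 22:45 on Sep 29.
Layover = 08:35 − 22:45 (+1 day) = 9 hours 50 minutes.

9 hours 50 minutes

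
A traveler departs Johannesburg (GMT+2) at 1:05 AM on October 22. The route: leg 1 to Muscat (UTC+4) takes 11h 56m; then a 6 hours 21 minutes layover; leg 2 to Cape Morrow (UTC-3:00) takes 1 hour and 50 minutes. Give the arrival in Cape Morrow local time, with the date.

Convert departure to UTC: 1:05 AM − 2:00 = 11:05 PM UTC on Oct 21.
Add 11 hours and 56 minutes leg 1 → 11:01 AM UTC (Oct 22).
Add 6 hours 21 minutes layover in Muscat → 5:22 PM UTC.
Add 1 hour and 50 minutes leg 2 → 7:12 PM UTC.
Cape Morrow is UTC−3:00, so local arrival = 7:12 PM − 3:00 = 4:12 PM on Oct 22.

4:12 PM on October 22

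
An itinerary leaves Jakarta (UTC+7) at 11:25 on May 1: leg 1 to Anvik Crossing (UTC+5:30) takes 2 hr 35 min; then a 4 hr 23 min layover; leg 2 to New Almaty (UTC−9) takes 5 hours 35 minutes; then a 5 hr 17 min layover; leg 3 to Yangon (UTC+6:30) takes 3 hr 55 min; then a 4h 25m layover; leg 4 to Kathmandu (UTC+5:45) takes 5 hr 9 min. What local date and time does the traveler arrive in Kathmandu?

Convert departure to UTC: 11:25 − 7:00 = 04:25 UTC on May 1.
Add 2 hours and 35 minutes leg 1 → 07:00 UTC.
Add 4 hours and 23 minutes layover in Anvik Crossing → 11:23 UTC.
Add 5 hours and 35 minutes leg 2 → 16:58 UTC.
Add 5 hours 17 minutes layover in New Almaty → 22:15 UTC.
Add 3 hours 55 minutes leg 3 → 02:10 UTC (May 2).
Add 4 hours and 25 minutes layover in Yangon → 06:35 UTC.
Add 5 hours 9 minutes leg 4 → 11:44 UTC.
Kathmandu is UTC+5:45, so local arrival = 11:44 + 5:45 = 17:29 on May 2.

17:29 on May 2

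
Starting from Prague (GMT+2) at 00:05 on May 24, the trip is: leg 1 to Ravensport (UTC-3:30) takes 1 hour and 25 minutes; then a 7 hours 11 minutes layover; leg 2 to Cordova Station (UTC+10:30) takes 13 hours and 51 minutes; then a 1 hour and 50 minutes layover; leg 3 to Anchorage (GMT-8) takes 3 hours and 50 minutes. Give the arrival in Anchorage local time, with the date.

18:12 on May 24

Convert departure to UTC: 00:05 − 2:00 = 22:05 UTC on May 23.
Add 1 hour and 25 minutes leg 1 → 23:30 UTC.
Add 7 hours 11 minutes layover in Ravensport → 06:41 UTC (May 24).
Add 13 hours and 51 minutes leg 2 → 20:32 UTC.
Add 1 hour and 50 minutes layover in Cordova Station → 22:22 UTC.
Add 3 hours and 50 minutes leg 3 → 02:12 UTC (May 25).
Anchorage is UTC−8:00, so local arrival = 02:12 − 8:00 = 18:12 on May 24.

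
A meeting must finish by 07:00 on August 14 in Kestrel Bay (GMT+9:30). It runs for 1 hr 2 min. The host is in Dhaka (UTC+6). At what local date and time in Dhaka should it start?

02:28 on August 14

Target end time in UTC: 07:00 − 9:30 = 21:30 on Aug 13.
Subtract 1 hour 2 minutes → start 20:28 UTC on Aug 13.
Dhaka is UTC+6:00: 20:28 + 6:00 = 02:28 on Aug 14.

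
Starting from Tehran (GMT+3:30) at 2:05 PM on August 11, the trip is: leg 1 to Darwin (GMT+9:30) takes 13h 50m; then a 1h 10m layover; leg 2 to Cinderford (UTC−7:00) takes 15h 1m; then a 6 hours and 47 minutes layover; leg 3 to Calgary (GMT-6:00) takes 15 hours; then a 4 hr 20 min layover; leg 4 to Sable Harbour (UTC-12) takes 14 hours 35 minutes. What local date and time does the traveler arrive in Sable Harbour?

Convert departure to UTC: 2:05 PM − 3:30 = 10:35 AM UTC on Aug 11.
Add 13 hours 50 minutes leg 1 → 12:25 AM UTC (Aug 12).
Add 1 hour and 10 minutes layover in Darwin → 1:35 AM UTC.
Add 15 hours and 1 minute leg 2 → 4:36 PM UTC.
Add 6 hours and 47 minutes layover in Cinderford → 11:23 PM UTC.
Add 15 hours leg 3 → 2:23 PM UTC (Aug 13).
Add 4 hours 20 minutes layover in Calgary → 6:43 PM UTC.
Add 14 hours 35 minutes leg 4 → 9:18 AM UTC (Aug 14).
Sable Harbour is UTC−12:00, so local arrival = 9:18 AM − 12:00 = 9:18 PM on Aug 13.

9:18 PM on August 13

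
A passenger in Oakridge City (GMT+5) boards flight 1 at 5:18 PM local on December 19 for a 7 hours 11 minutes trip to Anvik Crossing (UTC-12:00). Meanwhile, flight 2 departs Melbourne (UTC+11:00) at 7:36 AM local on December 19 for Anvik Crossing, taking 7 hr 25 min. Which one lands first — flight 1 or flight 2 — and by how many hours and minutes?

the second, by 15 hours 28 minutes

Flight 1 in UTC: 5:18 PM − 5:00 = 12:18 PM on Dec 19.
+7 hours and 11 minutes → arrive 7:29 PM UTC on Dec 19.
Flight 2 in UTC: 7:36 AM − 11:00 = 8:36 PM on Dec 18.
+7 hours 25 minutes → arrive 4:01 AM UTC on Dec 19.
Flight 2 lands earlier by 15 hours 28 minutes.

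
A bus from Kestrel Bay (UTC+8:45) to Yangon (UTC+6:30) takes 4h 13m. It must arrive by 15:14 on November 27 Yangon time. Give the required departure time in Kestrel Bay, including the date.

13:16 on Nov 27

Target arrival in UTC: 15:14 − 6:30 = 08:44 on Nov 27.
Subtract 4 hours 13 minutes → departure 04:31 UTC on Nov 27.
Kestrel Bay is UTC+8:45: 04:31 + 8:45 = 13:16 on Nov 27.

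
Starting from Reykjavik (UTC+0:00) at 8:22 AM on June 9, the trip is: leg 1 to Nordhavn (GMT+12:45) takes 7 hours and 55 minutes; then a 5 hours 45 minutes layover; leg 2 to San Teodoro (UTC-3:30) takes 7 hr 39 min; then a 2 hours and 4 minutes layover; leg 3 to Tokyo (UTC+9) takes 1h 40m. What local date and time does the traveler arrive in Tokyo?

6:25 PM on June 10

Reykjavik is at UTC+0, so departure is already 8:22 AM UTC on Jun 9.
Add 7 hours 55 minutes leg 1 → 4:17 PM UTC.
Add 5 hours 45 minutes layover in Nordhavn → 10:02 PM UTC.
Add 7 hours and 39 minutes leg 2 → 5:41 AM UTC (Jun 10).
Add 2 hours and 4 minutes layover in San Teodoro → 7:45 AM UTC.
Add 1 hour 40 minutes leg 3 → 9:25 AM UTC.
Tokyo is UTC+9:00, so local arrival = 9:25 AM + 9:00 = 6:25 PM on Jun 10.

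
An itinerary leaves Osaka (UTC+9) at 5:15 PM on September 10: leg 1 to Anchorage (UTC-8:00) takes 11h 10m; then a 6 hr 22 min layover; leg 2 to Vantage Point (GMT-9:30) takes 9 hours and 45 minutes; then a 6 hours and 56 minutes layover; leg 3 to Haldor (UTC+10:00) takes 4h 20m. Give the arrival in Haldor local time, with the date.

8:48 AM on September 12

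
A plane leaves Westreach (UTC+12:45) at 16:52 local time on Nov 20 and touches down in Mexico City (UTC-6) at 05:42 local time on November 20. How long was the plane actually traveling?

Departure in UTC: 16:52 − 12:45 = 04:07 on Nov 20.
Arrival in UTC: 05:42 + 6:00 = 11:42 on Nov 20.
Elapsed = 11:42 − 04:07 = 7 hours 35 minutes.

7 hours 35 minutes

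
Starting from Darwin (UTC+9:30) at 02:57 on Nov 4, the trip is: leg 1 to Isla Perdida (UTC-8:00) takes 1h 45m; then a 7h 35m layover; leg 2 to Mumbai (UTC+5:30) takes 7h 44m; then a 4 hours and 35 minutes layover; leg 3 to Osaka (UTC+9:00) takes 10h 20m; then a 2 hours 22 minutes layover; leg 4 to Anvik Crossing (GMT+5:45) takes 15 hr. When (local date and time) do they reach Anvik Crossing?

00:33 on Nov 6

Convert departure to UTC: 02:57 − 9:30 = 17:27 UTC on Nov 3.
Add 1 hour and 45 minutes leg 1 → 19:12 UTC.
Add 7 hours and 35 minutes layover in Isla Perdida → 02:47 UTC (Nov 4).
Add 7 hours 44 minutes leg 2 → 10:31 UTC.
Add 4 hours 35 minutes layover in Mumbai → 15:06 UTC.
Add 10 hours and 20 minutes leg 3 → 01:26 UTC (Nov 5).
Add 2 hours 22 minutes layover in Osaka → 03:48 UTC.
Add 15 hours leg 4 → 18:48 UTC.
Anvik Crossing is UTC+5:45, so local arrival = 18:48 + 5:45 = 00:33 on Nov 6.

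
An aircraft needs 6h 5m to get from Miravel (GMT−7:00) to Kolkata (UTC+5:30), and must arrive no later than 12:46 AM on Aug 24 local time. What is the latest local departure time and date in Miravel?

6:11 AM on August 23

Target arrival in UTC: 12:46 AM − 5:30 = 7:16 PM on Aug 23.
Subtract 6 hours 5 minutes → departure 1:11 PM UTC on Aug 23.
Miravel is UTC−7:00: 1:11 PM − 7:00 = 6:11 AM on Aug 23.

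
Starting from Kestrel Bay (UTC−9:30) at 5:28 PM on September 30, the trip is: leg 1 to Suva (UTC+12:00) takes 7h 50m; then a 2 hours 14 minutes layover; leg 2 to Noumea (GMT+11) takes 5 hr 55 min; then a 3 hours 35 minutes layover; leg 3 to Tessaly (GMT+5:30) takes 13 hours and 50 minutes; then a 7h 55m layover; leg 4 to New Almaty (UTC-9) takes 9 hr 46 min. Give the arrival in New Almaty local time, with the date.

Convert departure to UTC: 5:28 PM + 9:30 = 2:58 AM UTC on Oct 1.
Add 7 hours and 50 minutes leg 1 → 10:48 AM UTC.
Add 2 hours 14 minutes layover in Suva → 1:02 PM UTC.
Add 5 hours and 55 minutes leg 2 → 6:57 PM UTC.
Add 3 hours and 35 minutes layover in Noumea → 10:32 PM UTC.
Add 13 hours and 50 minutes leg 3 → 12:22 PM UTC (Oct 2).
Add 7 hours and 55 minutes layover in Tessaly → 8:17 PM UTC.
Add 9 hours and 46 minutes leg 4 → 6:03 AM UTC (Oct 3).
New Almaty is UTC−9:00, so local arrival = 6:03 AM − 9:00 = 9:03 PM on Oct 2.

9:03 PM on October 2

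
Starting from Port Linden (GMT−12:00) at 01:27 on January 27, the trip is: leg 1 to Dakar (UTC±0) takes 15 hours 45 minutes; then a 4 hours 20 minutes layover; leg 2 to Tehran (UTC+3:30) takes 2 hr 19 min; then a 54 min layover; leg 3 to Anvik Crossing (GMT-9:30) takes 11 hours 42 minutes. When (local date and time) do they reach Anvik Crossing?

Convert departure to UTC: 01:27 + 12:00 = 13:27 UTC on Jan 27.
Add 15 hours and 45 minutes leg 1 → 05:12 UTC (Jan 28).
Add 4 hours 20 minutes layover in Dakar → 09:32 UTC.
Add 2 hours and 19 minutes leg 2 → 11:51 UTC.
Add 54 minutes layover in Tehran → 12:45 UTC.
Add 11 hours and 42 minutes leg 3 → 00:27 UTC (Jan 29).
Anvik Crossing is UTC−9:30, so local arrival = 00:27 − 9:30 = 14:57 on Jan 28.

14:57 on January 28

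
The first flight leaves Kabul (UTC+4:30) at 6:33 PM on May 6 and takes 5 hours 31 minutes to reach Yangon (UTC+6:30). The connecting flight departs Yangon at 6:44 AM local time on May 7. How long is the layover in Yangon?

4 hours 40 minutes

Convert departure to UTC: 6:33 PM − 4:30 = 2:03 PM UTC on May 6.
Add 5 hours and 31 minutes flight time → 7:34 PM UTC.
Yangon is UTC+6:30, so local arrival = 7:34 PM + 6:30 = 2:04 AM on May 7.
Layover = 6:44 AM − 2:04 AM = 4 hours 40 minutes.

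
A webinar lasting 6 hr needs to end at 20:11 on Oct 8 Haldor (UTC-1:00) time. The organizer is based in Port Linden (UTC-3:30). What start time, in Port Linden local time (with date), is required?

11:41 on October 8

Target end time in UTC: 20:11 + 1:00 = 21:11 on Oct 8.
Subtract 6 hours → start 15:11 UTC on Oct 8.
Port Linden is UTC−3:30: 15:11 − 3:30 = 11:41 on Oct 8.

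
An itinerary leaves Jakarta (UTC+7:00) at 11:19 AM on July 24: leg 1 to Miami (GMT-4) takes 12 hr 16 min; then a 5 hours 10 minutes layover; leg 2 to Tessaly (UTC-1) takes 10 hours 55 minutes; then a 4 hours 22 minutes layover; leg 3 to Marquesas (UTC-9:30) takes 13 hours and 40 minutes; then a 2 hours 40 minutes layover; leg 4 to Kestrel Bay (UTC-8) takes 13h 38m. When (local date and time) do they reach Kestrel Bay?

Convert departure to UTC: 11:19 AM − 7:00 = 4:19 AM UTC on Jul 24.
Add 12 hours 16 minutes leg 1 → 4:35 PM UTC.
Add 5 hours and 10 minutes layover in Miami → 9:45 PM UTC.
Add 10 hours and 55 minutes leg 2 → 8:40 AM UTC (Jul 25).
Add 4 hours 22 minutes layover in Tessaly → 1:02 PM UTC.
Add 13 hours 40 minutes leg 3 → 2:42 AM UTC (Jul 26).
Add 2 hours and 40 minutes layover in Marquesas → 5:22 AM UTC.
Add 13 hours and 38 minutes leg 4 → 7:00 PM UTC.
Kestrel Bay is UTC−8:00, so local arrival = 7:00 PM − 8:00 = 11:00 AM on Jul 26.

11:00 AM on Jul 26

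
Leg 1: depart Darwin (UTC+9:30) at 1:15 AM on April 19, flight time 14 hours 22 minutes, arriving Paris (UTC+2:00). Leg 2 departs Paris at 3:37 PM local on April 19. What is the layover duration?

7 hours 30 minutes

Convert departure to UTC: 1:15 AM − 9:30 = 3:45 PM UTC on Apr 18.
Add 14 hours and 22 minutes flight time → 6:07 AM UTC (Apr 19).
Paris is UTC+2:00, so local arrival = 6:07 AM + 2:00 = 8:07 AM on Apr 19.
Layover = 3:37 PM − 8:07 AM = 7 hours 30 minutes.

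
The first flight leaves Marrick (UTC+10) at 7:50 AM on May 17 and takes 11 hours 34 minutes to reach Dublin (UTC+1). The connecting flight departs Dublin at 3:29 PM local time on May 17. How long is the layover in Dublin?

5 hours 5 minutes

Convert departure to UTC: 7:50 AM − 10:00 = 9:50 PM UTC on May 16.
Add 11 hours 34 minutes flight time → 9:24 AM UTC (May 17).
Dublin is UTC+1:00, so local arrival = 9:24 AM + 1:00 = 10:24 AM on May 17.
Layover = 3:29 PM − 10:24 AM = 5 hours 5 minutes.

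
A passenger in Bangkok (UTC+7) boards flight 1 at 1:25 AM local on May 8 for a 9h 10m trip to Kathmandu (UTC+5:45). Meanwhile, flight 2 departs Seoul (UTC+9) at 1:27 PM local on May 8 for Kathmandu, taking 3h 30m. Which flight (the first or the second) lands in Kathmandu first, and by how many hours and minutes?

Flight 1 in UTC: 1:25 AM − 7:00 = 6:25 PM on May 7.
+9 hours and 10 minutes → arrive 3:35 AM UTC on May 8.
Flight 2 in UTC: 1:27 PM − 9:00 = 4:27 AM on May 8.
+3 hours and 30 minutes → arrive 7:57 AM UTC on May 8.
Flight 1 lands earlier by 4 hours 22 minutes.

the first, by 4 hours 22 minutes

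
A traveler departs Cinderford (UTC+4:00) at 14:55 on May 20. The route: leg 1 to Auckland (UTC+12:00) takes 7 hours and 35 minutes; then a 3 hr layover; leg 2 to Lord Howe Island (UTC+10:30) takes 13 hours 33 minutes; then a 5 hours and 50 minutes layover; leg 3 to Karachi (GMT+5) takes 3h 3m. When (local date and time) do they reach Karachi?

00:56 on May 22

Convert departure to UTC: 14:55 − 4:00 = 10:55 UTC on May 20.
Add 7 hours 35 minutes leg 1 → 18:30 UTC.
Add 3 hours layover in Auckland → 21:30 UTC.
Add 13 hours and 33 minutes leg 2 → 11:03 UTC (May 21).
Add 5 hours 50 minutes layover in Lord Howe Island → 16:53 UTC.
Add 3 hours 3 minutes leg 3 → 19:56 UTC.
Karachi is UTC+5:00, so local arrival = 19:56 + 5:00 = 00:56 on May 22.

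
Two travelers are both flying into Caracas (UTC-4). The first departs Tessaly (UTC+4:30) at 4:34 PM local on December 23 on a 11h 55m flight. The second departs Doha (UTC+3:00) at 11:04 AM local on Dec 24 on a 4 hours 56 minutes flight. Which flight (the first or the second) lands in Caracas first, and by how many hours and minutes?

the first, by 13 hours 1 minute

Flight 1 in UTC: 4:34 PM − 4:30 = 12:04 PM on Dec 23.
+11 hours and 55 minutes → arrive 11:59 PM UTC on Dec 23.
Flight 2 in UTC: 11:04 AM − 3:00 = 8:04 AM on Dec 24.
+4 hours and 56 minutes → arrive 1:00 PM UTC on Dec 24.
Flight 1 lands earlier by 13 hours 1 minute.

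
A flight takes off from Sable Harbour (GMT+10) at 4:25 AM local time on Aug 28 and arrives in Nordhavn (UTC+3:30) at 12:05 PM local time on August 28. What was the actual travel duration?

14 hours 10 minutes

Departure in UTC: 4:25 AM − 10:00 = 6:25 PM on Aug 27.
Arrival in UTC: 12:05 PM − 3:30 = 8:35 AM on Aug 28.
Elapsed = 8:35 AM − 6:25 PM (+1 day) = 14 hours 10 minutes.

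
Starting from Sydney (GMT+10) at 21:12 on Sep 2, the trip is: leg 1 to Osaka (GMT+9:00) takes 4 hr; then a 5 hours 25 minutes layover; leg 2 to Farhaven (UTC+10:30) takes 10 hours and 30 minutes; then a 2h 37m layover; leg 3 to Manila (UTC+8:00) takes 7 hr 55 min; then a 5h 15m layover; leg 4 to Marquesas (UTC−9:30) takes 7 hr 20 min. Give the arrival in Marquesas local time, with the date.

20:44 on September 3

Convert departure to UTC: 21:12 − 10:00 = 11:12 UTC on Sep 2.
Add 4 hours leg 1 → 15:12 UTC.
Add 5 hours and 25 minutes layover in Osaka → 20:37 UTC.
Add 10 hours 30 minutes leg 2 → 07:07 UTC (Sep 3).
Add 2 hours and 37 minutes layover in Farhaven → 09:44 UTC.
Add 7 hours 55 minutes leg 3 → 17:39 UTC.
Add 5 hours and 15 minutes layover in Manila → 22:54 UTC.
Add 7 hours 20 minutes leg 4 → 06:14 UTC (Sep 4).
Marquesas is UTC−9:30, so local arrival = 06:14 − 9:30 = 20:44 on Sep 3.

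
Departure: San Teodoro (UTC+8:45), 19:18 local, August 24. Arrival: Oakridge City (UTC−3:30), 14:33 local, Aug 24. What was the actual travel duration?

7 hours 30 minutes

Departure in UTC: 19:18 − 8:45 = 10:33 on Aug 24.
Arrival in UTC: 14:33 + 3:30 = 18:03 on Aug 24.
Elapsed = 18:03 − 10:33 = 7 hours 30 minutes.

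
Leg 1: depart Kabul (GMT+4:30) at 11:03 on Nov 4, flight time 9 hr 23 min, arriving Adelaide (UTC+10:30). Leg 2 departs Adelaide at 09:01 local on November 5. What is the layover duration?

Convert departure to UTC: 11:03 − 4:30 = 06:33 UTC on Nov 4.
Add 9 hours 23 minutes flight time → 15:56 UTC.
Adelaide is UTC+10:30, so local arrival = 15:56 + 10:30 = 02:26 on Nov 5.
Layover = 09:01 − 02:26 = 6 hours 35 minutes.

6 hours 35 minutes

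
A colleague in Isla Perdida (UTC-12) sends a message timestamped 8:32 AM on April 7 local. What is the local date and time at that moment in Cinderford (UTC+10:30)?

7:02 AM on April 8

In UTC: 8:32 AM + 12:00 = 8:32 PM on Apr 7.
Cinderford is UTC+10:30: 8:32 PM + 10:30 = 7:02 AM on Apr 8.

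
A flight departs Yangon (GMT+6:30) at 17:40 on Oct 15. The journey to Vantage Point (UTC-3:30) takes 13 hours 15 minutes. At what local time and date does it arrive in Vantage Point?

20:55 on October 15

Convert departure to UTC: 17:40 − 6:30 = 11:10 UTC on Oct 15.
Add 13 hours 15 minutes travel time → 00:25 UTC (Oct 16).
Vantage Point is UTC−3:30, so local arrival = 00:25 − 3:30 = 20:55 on Oct 15.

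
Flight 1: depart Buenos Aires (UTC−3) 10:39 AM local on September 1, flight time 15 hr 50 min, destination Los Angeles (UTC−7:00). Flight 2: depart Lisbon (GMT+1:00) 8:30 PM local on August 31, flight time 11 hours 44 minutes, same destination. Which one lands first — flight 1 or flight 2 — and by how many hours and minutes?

Flight 1 in UTC: 10:39 AM + 3:00 = 1:39 PM on Sep 1.
+15 hours 50 minutes → arrive 5:29 AM UTC on Sep 2.
Flight 2 in UTC: 8:30 PM − 1:00 = 7:30 PM on Aug 31.
+11 hours and 44 minutes → arrive 7:14 AM UTC on Sep 1.
Flight 2 lands earlier by 22 hours 15 minutes.

the second, by 22 hours 15 minutes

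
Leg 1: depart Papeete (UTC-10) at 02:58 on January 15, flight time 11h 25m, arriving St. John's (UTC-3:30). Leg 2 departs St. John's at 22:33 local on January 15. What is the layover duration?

1 hour 40 minutes

Convert departure to UTC: 02:58 + 10:00 = 12:58 UTC on Jan 15.
Add 11 hours 25 minutes flight time → 00:23 UTC (Jan 16).
St. John's is UTC−3:30, so local arrival = 00:23 − 3:30 = 20:53 on Jan 15.
Layover = 22:33 − 20:53 = 1 hour 40 minutes.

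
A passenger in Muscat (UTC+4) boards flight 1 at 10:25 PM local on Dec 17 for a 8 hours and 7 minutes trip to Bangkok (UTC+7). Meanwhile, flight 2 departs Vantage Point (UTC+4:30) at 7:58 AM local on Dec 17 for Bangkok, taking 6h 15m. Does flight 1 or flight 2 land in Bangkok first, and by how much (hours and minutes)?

the second, by 16 hours 49 minutes

Flight 1 in UTC: 10:25 PM − 4:00 = 6:25 PM on Dec 17.
+8 hours 7 minutes → arrive 2:32 AM UTC on Dec 18.
Flight 2 in UTC: 7:58 AM − 4:30 = 3:28 AM on Dec 17.
+6 hours 15 minutes → arrive 9:43 AM UTC on Dec 17.
Flight 2 lands earlier by 16 hours 49 minutes.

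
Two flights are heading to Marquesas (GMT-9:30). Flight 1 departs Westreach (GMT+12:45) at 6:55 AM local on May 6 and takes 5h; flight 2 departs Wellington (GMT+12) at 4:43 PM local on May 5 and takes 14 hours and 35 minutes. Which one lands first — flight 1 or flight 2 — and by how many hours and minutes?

the second, by 3 hours 52 minutes

Flight 1 in UTC: 6:55 AM − 12:45 = 6:10 PM on May 5.
+5 hours → arrive 11:10 PM UTC on May 5.
Flight 2 in UTC: 4:43 PM − 12:00 = 4:43 AM on May 5.
+14 hours and 35 minutes → arrive 7:18 PM UTC on May 5.
Flight 2 lands earlier by 3 hours 52 minutes.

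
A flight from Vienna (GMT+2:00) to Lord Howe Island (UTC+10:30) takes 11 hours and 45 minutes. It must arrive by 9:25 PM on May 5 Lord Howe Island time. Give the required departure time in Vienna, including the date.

1:10 AM on May 5

Target arrival in UTC: 9:25 PM − 10:30 = 10:55 AM on May 5.
Subtract 11 hours 45 minutes → departure 11:10 PM UTC on May 4.
Vienna is UTC+2:00: 11:10 PM + 2:00 = 1:10 AM on May 5.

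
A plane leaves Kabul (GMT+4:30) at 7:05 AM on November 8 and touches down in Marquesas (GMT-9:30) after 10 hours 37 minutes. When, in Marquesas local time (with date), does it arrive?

3:42 AM on Nov 8

Convert departure to UTC: 7:05 AM − 4:30 = 2:35 AM UTC on Nov 8.
Add 10 hours 37 minutes travel time → 1:12 PM UTC.
Marquesas is UTC−9:30, so local arrival = 1:12 PM − 9:30 = 3:42 AM on Nov 8.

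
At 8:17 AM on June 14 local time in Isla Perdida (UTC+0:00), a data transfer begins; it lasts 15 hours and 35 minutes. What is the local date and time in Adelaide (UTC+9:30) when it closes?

9:22 AM on June 15

Isla Perdida is at UTC+0, so start is already 8:17 AM UTC on Jun 14.
Add 15 hours 35 minutes duration → 11:52 PM UTC.
Adelaide is UTC+9:30, so local end time = 11:52 PM + 9:30 = 9:22 AM on Jun 15.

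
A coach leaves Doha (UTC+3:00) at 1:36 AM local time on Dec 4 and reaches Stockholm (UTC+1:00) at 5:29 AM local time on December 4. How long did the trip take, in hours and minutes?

5 hours 53 minutes

Departure in UTC: 1:36 AM − 3:00 = 10:36 PM on Dec 3.
Arrival in UTC: 5:29 AM − 1:00 = 4:29 AM on Dec 4.
Elapsed = 4:29 AM − 10:36 PM (+1 day) = 5 hours 53 minutes.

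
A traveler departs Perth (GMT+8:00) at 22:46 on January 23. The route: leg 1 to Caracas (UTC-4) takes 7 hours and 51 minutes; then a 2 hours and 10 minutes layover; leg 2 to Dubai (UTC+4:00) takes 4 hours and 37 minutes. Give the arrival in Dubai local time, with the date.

09:24 on Jan 24

Convert departure to UTC: 22:46 − 8:00 = 14:46 UTC on Jan 23.
Add 7 hours 51 minutes leg 1 → 22:37 UTC.
Add 2 hours and 10 minutes layover in Caracas → 00:47 UTC (Jan 24).
Add 4 hours and 37 minutes leg 2 → 05:24 UTC.
Dubai is UTC+4:00, so local arrival = 05:24 + 4:00 = 09:24 on Jan 24.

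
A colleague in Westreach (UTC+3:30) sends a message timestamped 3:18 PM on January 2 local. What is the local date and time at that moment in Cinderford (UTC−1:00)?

10:48 AM on Jan 2

In UTC: 3:18 PM − 3:30 = 11:48 AM on Jan 2.
Cinderford is UTC−1:00: 11:48 AM − 1:00 = 10:48 AM on Jan 2.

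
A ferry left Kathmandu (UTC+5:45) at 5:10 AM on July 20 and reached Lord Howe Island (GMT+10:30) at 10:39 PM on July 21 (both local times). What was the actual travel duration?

Departure in UTC: 5:10 AM − 5:45 = 11:25 PM on Jul 19.
Arrival in UTC: 10:39 PM − 10:30 = 12:09 PM on Jul 21.
Elapsed = 12:09 PM − 11:25 PM (+2 days) = 36 hours 44 minutes.

36 hours 44 minutes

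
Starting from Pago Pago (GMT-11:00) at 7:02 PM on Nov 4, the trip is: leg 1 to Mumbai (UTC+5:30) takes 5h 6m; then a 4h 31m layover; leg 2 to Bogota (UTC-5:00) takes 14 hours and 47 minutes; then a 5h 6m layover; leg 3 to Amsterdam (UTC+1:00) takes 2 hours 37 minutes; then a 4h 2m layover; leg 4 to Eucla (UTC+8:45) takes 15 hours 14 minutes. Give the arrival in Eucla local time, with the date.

6:10 PM on Nov 7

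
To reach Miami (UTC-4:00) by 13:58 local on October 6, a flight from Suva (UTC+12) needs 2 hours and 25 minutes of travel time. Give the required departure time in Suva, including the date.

03:33 on October 7

Target arrival in UTC: 13:58 + 4:00 = 17:58 on Oct 6.
Subtract 2 hours 25 minutes → departure 15:33 UTC on Oct 6.
Suva is UTC+12:00: 15:33 + 12:00 = 03:33 on Oct 7.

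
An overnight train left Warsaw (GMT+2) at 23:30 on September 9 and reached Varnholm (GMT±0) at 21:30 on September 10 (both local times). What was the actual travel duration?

24 hours

Departure in UTC: 23:30 − 2:00 = 21:30 on Sep 9.
Arrival is already UTC: 21:30 on Sep 10.
Elapsed = 21:30 − 21:30 (+1 day) = 24 hours.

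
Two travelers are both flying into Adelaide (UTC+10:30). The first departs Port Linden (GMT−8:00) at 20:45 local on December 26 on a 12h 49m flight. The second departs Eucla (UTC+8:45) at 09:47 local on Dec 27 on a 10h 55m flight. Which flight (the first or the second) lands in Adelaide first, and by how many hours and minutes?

the second, by 5 hours 37 minutes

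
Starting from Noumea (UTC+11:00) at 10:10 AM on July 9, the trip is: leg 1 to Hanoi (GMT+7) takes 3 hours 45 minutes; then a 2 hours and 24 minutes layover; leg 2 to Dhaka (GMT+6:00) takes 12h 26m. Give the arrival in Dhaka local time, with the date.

Convert departure to UTC: 10:10 AM − 11:00 = 11:10 PM UTC on Jul 8.
Add 3 hours 45 minutes leg 1 → 2:55 AM UTC (Jul 9).
Add 2 hours and 24 minutes layover in Hanoi → 5:19 AM UTC.
Add 12 hours and 26 minutes leg 2 → 5:45 PM UTC.
Dhaka is UTC+6:00, so local arrival = 5:45 PM + 6:00 = 11:45 PM on Jul 9.

11:45 PM on July 9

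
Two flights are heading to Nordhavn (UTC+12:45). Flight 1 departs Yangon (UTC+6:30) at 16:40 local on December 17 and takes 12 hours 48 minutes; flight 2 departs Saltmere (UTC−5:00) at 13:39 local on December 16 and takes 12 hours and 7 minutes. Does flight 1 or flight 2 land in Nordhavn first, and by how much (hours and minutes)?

the second, by 16 hours 12 minutes

Flight 1 in UTC: 16:40 − 6:30 = 10:10 on Dec 17.
+12 hours 48 minutes → arrive 22:58 UTC on Dec 17.
Flight 2 in UTC: 13:39 + 5:00 = 18:39 on Dec 16.
+12 hours 7 minutes → arrive 06:46 UTC on Dec 17.
Flight 2 lands earlier by 16 hours 12 minutes.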